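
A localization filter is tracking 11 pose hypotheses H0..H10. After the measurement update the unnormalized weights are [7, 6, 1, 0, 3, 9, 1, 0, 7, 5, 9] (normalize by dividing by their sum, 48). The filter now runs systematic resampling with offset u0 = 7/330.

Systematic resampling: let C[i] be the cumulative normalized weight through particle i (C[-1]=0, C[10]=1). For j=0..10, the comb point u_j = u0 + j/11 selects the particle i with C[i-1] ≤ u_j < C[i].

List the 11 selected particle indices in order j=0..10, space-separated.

C = [7/48, 13/48, 7/24, 7/24, 17/48, 13/24, 9/16, 9/16, 17/24, 13/16, 1]
j=0: u_0=7/330 ∈ [0, 7/48) → index 0
j=1: u_1=37/330 ∈ [0, 7/48) → index 0
j=2: u_2=67/330 ∈ [7/48, 13/48) → index 1
j=3: u_3=97/330 ∈ [7/24, 17/48) → index 4
j=4: u_4=127/330 ∈ [17/48, 13/24) → index 5
j=5: u_5=157/330 ∈ [17/48, 13/24) → index 5
j=6: u_6=17/30 ∈ [9/16, 17/24) → index 8
j=7: u_7=217/330 ∈ [9/16, 17/24) → index 8
j=8: u_8=247/330 ∈ [17/24, 13/16) → index 9
j=9: u_9=277/330 ∈ [13/16, 1) → index 10
j=10: u_10=307/330 ∈ [13/16, 1) → index 10

0 0 1 4 5 5 8 8 9 10 10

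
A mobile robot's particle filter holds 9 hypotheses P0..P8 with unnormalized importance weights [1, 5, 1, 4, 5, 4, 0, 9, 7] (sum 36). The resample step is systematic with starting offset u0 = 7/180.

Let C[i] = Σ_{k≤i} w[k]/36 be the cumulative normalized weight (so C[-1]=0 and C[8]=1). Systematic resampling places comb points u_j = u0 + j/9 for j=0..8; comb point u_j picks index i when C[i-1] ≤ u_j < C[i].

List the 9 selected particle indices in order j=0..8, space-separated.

1 1 3 4 5 7 7 8 8

C = [1/36, 1/6, 7/36, 11/36, 4/9, 5/9, 5/9, 29/36, 1]
j=0: u_0=7/180 ∈ [1/36, 1/6) → index 1
j=1: u_1=3/20 ∈ [1/36, 1/6) → index 1
j=2: u_2=47/180 ∈ [7/36, 11/36) → index 3
j=3: u_3=67/180 ∈ [11/36, 4/9) → index 4
j=4: u_4=29/60 ∈ [4/9, 5/9) → index 5
j=5: u_5=107/180 ∈ [5/9, 29/36) → index 7
j=6: u_6=127/180 ∈ [5/9, 29/36) → index 7
j=7: u_7=49/60 ∈ [29/36, 1) → index 8
j=8: u_8=167/180 ∈ [29/36, 1) → index 8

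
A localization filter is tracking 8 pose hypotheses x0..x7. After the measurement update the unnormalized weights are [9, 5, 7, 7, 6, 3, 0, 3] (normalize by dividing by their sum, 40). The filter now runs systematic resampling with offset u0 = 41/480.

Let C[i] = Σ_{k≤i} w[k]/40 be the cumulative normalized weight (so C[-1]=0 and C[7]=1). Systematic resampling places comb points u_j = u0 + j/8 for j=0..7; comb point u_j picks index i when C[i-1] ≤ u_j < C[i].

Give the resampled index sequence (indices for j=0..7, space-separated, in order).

0 0 1 2 3 4 4 7

C = [9/40, 7/20, 21/40, 7/10, 17/20, 37/40, 37/40, 1]
j=0: u_0=41/480 ∈ [0, 9/40) → index 0
j=1: u_1=101/480 ∈ [0, 9/40) → index 0
j=2: u_2=161/480 ∈ [9/40, 7/20) → index 1
j=3: u_3=221/480 ∈ [7/20, 21/40) → index 2
j=4: u_4=281/480 ∈ [21/40, 7/10) → index 3
j=5: u_5=341/480 ∈ [7/10, 17/20) → index 4
j=6: u_6=401/480 ∈ [7/10, 17/20) → index 4
j=7: u_7=461/480 ∈ [37/40, 1) → index 7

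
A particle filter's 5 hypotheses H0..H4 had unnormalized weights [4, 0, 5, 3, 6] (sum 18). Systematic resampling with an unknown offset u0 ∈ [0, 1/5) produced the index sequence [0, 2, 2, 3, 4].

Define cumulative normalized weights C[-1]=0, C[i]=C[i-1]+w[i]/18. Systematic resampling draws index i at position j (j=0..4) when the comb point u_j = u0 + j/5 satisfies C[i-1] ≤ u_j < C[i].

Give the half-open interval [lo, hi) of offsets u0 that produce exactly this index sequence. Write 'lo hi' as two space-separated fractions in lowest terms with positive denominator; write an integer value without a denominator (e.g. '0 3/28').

1/45 1/15

C = [2/9, 2/9, 1/2, 2/3, 1]
j=0 picked index 0: u0 ∈ [0, 2/9)
j=1 picked index 2: u0 ∈ [1/45, 3/10)
j=2 picked index 2: u0 ∈ [-8/45, 1/10)
j=3 picked index 3: u0 ∈ [-1/10, 1/15)
j=4 picked index 4: u0 ∈ [-2/15, 1/5)
intersection: [1/45, 1/15)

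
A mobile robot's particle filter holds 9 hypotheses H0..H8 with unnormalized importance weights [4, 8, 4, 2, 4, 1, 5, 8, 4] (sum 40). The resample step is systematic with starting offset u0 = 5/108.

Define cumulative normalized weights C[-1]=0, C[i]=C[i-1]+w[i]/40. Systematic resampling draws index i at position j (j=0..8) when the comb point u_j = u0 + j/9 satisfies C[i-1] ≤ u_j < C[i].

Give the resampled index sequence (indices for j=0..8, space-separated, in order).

0 1 1 2 4 6 7 7 8

C = [1/10, 3/10, 2/5, 9/20, 11/20, 23/40, 7/10, 9/10, 1]
j=0: u_0=5/108 ∈ [0, 1/10) → index 0
j=1: u_1=17/108 ∈ [1/10, 3/10) → index 1
j=2: u_2=29/108 ∈ [1/10, 3/10) → index 1
j=3: u_3=41/108 ∈ [3/10, 2/5) → index 2
j=4: u_4=53/108 ∈ [9/20, 11/20) → index 4
j=5: u_5=65/108 ∈ [23/40, 7/10) → index 6
j=6: u_6=77/108 ∈ [7/10, 9/10) → index 7
j=7: u_7=89/108 ∈ [7/10, 9/10) → index 7
j=8: u_8=101/108 ∈ [9/10, 1) → index 8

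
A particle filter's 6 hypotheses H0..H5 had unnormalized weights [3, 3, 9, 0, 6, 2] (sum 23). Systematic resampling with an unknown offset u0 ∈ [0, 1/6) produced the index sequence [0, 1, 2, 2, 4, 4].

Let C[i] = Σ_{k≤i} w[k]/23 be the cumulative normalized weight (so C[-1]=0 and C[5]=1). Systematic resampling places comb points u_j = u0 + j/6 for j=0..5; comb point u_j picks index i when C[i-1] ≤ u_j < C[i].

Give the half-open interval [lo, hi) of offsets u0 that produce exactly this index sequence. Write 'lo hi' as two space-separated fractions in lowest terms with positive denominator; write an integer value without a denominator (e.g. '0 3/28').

0 11/138

C = [3/23, 6/23, 15/23, 15/23, 21/23, 1]
j=0 picked index 0: u0 ∈ [0, 3/23)
j=1 picked index 1: u0 ∈ [-5/138, 13/138)
j=2 picked index 2: u0 ∈ [-5/69, 22/69)
j=3 picked index 2: u0 ∈ [-11/46, 7/46)
j=4 picked index 4: u0 ∈ [-1/69, 17/69)
j=5 picked index 4: u0 ∈ [-25/138, 11/138)
intersection: [0, 11/138)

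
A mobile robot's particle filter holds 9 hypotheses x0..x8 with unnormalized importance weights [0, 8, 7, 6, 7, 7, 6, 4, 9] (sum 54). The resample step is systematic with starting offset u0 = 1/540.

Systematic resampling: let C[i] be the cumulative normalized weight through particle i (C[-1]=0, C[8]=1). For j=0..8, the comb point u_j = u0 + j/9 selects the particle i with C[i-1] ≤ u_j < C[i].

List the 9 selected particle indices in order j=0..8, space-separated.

C = [0, 4/27, 5/18, 7/18, 14/27, 35/54, 41/54, 5/6, 1]
j=0: u_0=1/540 ∈ [0, 4/27) → index 1
j=1: u_1=61/540 ∈ [0, 4/27) → index 1
j=2: u_2=121/540 ∈ [4/27, 5/18) → index 2
j=3: u_3=181/540 ∈ [5/18, 7/18) → index 3
j=4: u_4=241/540 ∈ [7/18, 14/27) → index 4
j=5: u_5=301/540 ∈ [14/27, 35/54) → index 5
j=6: u_6=361/540 ∈ [35/54, 41/54) → index 6
j=7: u_7=421/540 ∈ [41/54, 5/6) → index 7
j=8: u_8=481/540 ∈ [5/6, 1) → index 8

1 1 2 3 4 5 6 7 8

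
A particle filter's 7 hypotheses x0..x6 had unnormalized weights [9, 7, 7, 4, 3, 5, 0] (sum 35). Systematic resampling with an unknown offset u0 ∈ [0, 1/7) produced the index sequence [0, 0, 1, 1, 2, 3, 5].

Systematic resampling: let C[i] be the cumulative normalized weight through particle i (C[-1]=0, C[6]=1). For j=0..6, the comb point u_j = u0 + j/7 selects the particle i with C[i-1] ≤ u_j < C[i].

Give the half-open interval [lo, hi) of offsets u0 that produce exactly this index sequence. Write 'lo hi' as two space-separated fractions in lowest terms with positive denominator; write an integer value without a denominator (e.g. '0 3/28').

C = [9/35, 16/35, 23/35, 27/35, 6/7, 1, 1]
j=0 picked index 0: u0 ∈ [0, 9/35)
j=1 picked index 0: u0 ∈ [-1/7, 4/35)
j=2 picked index 1: u0 ∈ [-1/35, 6/35)
j=3 picked index 1: u0 ∈ [-6/35, 1/35)
j=4 picked index 2: u0 ∈ [-4/35, 3/35)
j=5 picked index 3: u0 ∈ [-2/35, 2/35)
j=6 picked index 5: u0 ∈ [0, 1/7)
intersection: [0, 1/35)

0 1/35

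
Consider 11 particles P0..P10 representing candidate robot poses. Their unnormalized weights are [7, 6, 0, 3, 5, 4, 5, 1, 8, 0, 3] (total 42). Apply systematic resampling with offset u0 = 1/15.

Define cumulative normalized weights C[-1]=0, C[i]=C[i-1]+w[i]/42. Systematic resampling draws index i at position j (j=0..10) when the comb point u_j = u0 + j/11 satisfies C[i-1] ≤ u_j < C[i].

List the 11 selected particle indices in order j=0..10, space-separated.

0 0 1 3 4 5 6 6 8 8 10

C = [1/6, 13/42, 13/42, 8/21, 1/2, 25/42, 5/7, 31/42, 13/14, 13/14, 1]
j=0: u_0=1/15 ∈ [0, 1/6) → index 0
j=1: u_1=26/165 ∈ [0, 1/6) → index 0
j=2: u_2=41/165 ∈ [1/6, 13/42) → index 1
j=3: u_3=56/165 ∈ [13/42, 8/21) → index 3
j=4: u_4=71/165 ∈ [8/21, 1/2) → index 4
j=5: u_5=86/165 ∈ [1/2, 25/42) → index 5
j=6: u_6=101/165 ∈ [25/42, 5/7) → index 6
j=7: u_7=116/165 ∈ [25/42, 5/7) → index 6
j=8: u_8=131/165 ∈ [31/42, 13/14) → index 8
j=9: u_9=146/165 ∈ [31/42, 13/14) → index 8
j=10: u_10=161/165 ∈ [13/14, 1) → index 10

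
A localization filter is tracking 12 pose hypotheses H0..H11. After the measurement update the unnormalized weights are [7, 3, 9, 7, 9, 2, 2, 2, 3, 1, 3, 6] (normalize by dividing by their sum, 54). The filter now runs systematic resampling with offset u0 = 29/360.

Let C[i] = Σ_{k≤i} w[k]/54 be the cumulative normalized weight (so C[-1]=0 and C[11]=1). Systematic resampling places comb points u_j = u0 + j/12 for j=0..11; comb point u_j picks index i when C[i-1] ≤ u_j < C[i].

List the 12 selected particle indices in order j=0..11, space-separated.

C = [7/54, 5/27, 19/54, 13/27, 35/54, 37/54, 13/18, 41/54, 22/27, 5/6, 8/9, 1]
j=0: u_0=29/360 ∈ [0, 7/54) → index 0
j=1: u_1=59/360 ∈ [7/54, 5/27) → index 1
j=2: u_2=89/360 ∈ [5/27, 19/54) → index 2
j=3: u_3=119/360 ∈ [5/27, 19/54) → index 2
j=4: u_4=149/360 ∈ [19/54, 13/27) → index 3
j=5: u_5=179/360 ∈ [13/27, 35/54) → index 4
j=6: u_6=209/360 ∈ [13/27, 35/54) → index 4
j=7: u_7=239/360 ∈ [35/54, 37/54) → index 5
j=8: u_8=269/360 ∈ [13/18, 41/54) → index 7
j=9: u_9=299/360 ∈ [22/27, 5/6) → index 9
j=10: u_10=329/360 ∈ [8/9, 1) → index 11
j=11: u_11=359/360 ∈ [8/9, 1) → index 11

0 1 2 2 3 4 4 5 7 9 11 11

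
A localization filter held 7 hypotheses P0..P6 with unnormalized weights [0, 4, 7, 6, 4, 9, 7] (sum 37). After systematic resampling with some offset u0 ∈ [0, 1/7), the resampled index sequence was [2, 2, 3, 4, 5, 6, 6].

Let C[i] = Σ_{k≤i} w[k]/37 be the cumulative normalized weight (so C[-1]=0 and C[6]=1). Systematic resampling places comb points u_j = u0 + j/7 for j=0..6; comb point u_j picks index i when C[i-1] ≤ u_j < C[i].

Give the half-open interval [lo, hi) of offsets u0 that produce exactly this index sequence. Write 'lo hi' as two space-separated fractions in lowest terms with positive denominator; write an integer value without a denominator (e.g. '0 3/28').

4/37 36/259

C = [0, 4/37, 11/37, 17/37, 21/37, 30/37, 1]
j=0 picked index 2: u0 ∈ [4/37, 11/37)
j=1 picked index 2: u0 ∈ [-9/259, 40/259)
j=2 picked index 3: u0 ∈ [3/259, 45/259)
j=3 picked index 4: u0 ∈ [8/259, 36/259)
j=4 picked index 5: u0 ∈ [-1/259, 62/259)
j=5 picked index 6: u0 ∈ [25/259, 2/7)
j=6 picked index 6: u0 ∈ [-12/259, 1/7)
intersection: [4/37, 36/259)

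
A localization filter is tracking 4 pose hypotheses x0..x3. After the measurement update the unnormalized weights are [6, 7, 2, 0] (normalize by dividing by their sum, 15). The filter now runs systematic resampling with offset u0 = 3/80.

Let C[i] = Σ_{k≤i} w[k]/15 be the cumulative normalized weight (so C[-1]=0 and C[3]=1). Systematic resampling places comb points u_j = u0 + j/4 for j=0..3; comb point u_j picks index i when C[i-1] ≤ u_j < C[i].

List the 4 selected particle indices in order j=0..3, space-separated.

C = [2/5, 13/15, 1, 1]
j=0: u_0=3/80 ∈ [0, 2/5) → index 0
j=1: u_1=23/80 ∈ [0, 2/5) → index 0
j=2: u_2=43/80 ∈ [2/5, 13/15) → index 1
j=3: u_3=63/80 ∈ [2/5, 13/15) → index 1

0 0 1 1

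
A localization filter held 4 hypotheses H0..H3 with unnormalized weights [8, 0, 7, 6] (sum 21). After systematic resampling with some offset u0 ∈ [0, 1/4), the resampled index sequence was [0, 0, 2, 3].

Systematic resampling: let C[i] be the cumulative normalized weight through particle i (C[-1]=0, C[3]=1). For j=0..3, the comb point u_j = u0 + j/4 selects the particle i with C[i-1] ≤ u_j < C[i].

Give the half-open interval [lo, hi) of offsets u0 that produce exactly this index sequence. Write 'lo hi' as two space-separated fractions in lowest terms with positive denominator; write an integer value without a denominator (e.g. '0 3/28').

C = [8/21, 8/21, 5/7, 1]
j=0 picked index 0: u0 ∈ [0, 8/21)
j=1 picked index 0: u0 ∈ [-1/4, 11/84)
j=2 picked index 2: u0 ∈ [-5/42, 3/14)
j=3 picked index 3: u0 ∈ [-1/28, 1/4)
intersection: [0, 11/84)

0 11/84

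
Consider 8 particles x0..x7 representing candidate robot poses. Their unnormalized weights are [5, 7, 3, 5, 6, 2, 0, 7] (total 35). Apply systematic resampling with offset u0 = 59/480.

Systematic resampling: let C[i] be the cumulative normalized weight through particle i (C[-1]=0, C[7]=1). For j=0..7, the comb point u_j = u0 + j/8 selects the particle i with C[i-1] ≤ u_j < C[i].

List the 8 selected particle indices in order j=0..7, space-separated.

0 1 2 3 4 5 7 7

C = [1/7, 12/35, 3/7, 4/7, 26/35, 4/5, 4/5, 1]
j=0: u_0=59/480 ∈ [0, 1/7) → index 0
j=1: u_1=119/480 ∈ [1/7, 12/35) → index 1
j=2: u_2=179/480 ∈ [12/35, 3/7) → index 2
j=3: u_3=239/480 ∈ [3/7, 4/7) → index 3
j=4: u_4=299/480 ∈ [4/7, 26/35) → index 4
j=5: u_5=359/480 ∈ [26/35, 4/5) → index 5
j=6: u_6=419/480 ∈ [4/5, 1) → index 7
j=7: u_7=479/480 ∈ [4/5, 1) → index 7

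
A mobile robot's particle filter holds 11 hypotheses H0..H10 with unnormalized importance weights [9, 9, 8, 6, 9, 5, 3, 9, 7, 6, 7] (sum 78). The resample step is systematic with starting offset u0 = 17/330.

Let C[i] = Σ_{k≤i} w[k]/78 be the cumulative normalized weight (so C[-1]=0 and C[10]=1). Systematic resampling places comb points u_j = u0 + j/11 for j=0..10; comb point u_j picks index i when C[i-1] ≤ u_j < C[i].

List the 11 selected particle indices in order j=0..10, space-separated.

C = [3/26, 3/13, 1/3, 16/39, 41/78, 23/39, 49/78, 29/39, 5/6, 71/78, 1]
j=0: u_0=17/330 ∈ [0, 3/26) → index 0
j=1: u_1=47/330 ∈ [3/26, 3/13) → index 1
j=2: u_2=7/30 ∈ [3/13, 1/3) → index 2
j=3: u_3=107/330 ∈ [3/13, 1/3) → index 2
j=4: u_4=137/330 ∈ [16/39, 41/78) → index 4
j=5: u_5=167/330 ∈ [16/39, 41/78) → index 4
j=6: u_6=197/330 ∈ [23/39, 49/78) → index 6
j=7: u_7=227/330 ∈ [49/78, 29/39) → index 7
j=8: u_8=257/330 ∈ [29/39, 5/6) → index 8
j=9: u_9=287/330 ∈ [5/6, 71/78) → index 9
j=10: u_10=317/330 ∈ [71/78, 1) → index 10

0 1 2 2 4 4 6 7 8 9 10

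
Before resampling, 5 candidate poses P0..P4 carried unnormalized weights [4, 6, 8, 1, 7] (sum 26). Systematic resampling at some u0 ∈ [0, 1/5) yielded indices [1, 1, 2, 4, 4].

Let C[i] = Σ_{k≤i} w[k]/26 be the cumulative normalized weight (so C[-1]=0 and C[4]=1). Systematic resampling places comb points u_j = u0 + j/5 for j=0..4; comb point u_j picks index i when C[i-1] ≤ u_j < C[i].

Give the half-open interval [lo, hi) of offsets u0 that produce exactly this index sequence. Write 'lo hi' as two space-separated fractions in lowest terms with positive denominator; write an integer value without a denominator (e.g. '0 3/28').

2/13 12/65

C = [2/13, 5/13, 9/13, 19/26, 1]
j=0 picked index 1: u0 ∈ [2/13, 5/13)
j=1 picked index 1: u0 ∈ [-3/65, 12/65)
j=2 picked index 2: u0 ∈ [-1/65, 19/65)
j=3 picked index 4: u0 ∈ [17/130, 2/5)
j=4 picked index 4: u0 ∈ [-9/130, 1/5)
intersection: [2/13, 12/65)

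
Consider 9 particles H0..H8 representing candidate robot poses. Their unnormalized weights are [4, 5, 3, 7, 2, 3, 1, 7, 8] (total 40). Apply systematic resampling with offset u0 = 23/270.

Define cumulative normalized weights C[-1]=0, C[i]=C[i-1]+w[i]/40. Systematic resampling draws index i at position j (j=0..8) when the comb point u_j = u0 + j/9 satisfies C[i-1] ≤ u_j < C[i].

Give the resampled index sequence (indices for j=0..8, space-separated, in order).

C = [1/10, 9/40, 3/10, 19/40, 21/40, 3/5, 5/8, 4/5, 1]
j=0: u_0=23/270 ∈ [0, 1/10) → index 0
j=1: u_1=53/270 ∈ [1/10, 9/40) → index 1
j=2: u_2=83/270 ∈ [3/10, 19/40) → index 3
j=3: u_3=113/270 ∈ [3/10, 19/40) → index 3
j=4: u_4=143/270 ∈ [21/40, 3/5) → index 5
j=5: u_5=173/270 ∈ [5/8, 4/5) → index 7
j=6: u_6=203/270 ∈ [5/8, 4/5) → index 7
j=7: u_7=233/270 ∈ [4/5, 1) → index 8
j=8: u_8=263/270 ∈ [4/5, 1) → index 8

0 1 3 3 5 7 7 8 8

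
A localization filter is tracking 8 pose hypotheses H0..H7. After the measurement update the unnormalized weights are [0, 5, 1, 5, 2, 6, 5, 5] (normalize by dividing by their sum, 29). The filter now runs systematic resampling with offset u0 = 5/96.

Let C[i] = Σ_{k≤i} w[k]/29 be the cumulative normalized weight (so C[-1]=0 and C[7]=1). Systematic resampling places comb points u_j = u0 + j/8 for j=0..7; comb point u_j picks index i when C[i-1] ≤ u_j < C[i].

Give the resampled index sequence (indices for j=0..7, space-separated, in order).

1 2 3 4 5 6 6 7

C = [0, 5/29, 6/29, 11/29, 13/29, 19/29, 24/29, 1]
j=0: u_0=5/96 ∈ [0, 5/29) → index 1
j=1: u_1=17/96 ∈ [5/29, 6/29) → index 2
j=2: u_2=29/96 ∈ [6/29, 11/29) → index 3
j=3: u_3=41/96 ∈ [11/29, 13/29) → index 4
j=4: u_4=53/96 ∈ [13/29, 19/29) → index 5
j=5: u_5=65/96 ∈ [19/29, 24/29) → index 6
j=6: u_6=77/96 ∈ [19/29, 24/29) → index 6
j=7: u_7=89/96 ∈ [24/29, 1) → index 7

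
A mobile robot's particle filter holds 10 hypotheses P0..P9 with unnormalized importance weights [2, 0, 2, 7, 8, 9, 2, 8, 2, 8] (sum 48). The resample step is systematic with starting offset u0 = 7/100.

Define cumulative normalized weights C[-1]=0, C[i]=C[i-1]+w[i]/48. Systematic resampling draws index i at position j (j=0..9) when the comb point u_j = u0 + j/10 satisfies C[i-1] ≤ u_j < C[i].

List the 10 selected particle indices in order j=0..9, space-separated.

C = [1/24, 1/24, 1/12, 11/48, 19/48, 7/12, 5/8, 19/24, 5/6, 1]
j=0: u_0=7/100 ∈ [1/24, 1/12) → index 2
j=1: u_1=17/100 ∈ [1/12, 11/48) → index 3
j=2: u_2=27/100 ∈ [11/48, 19/48) → index 4
j=3: u_3=37/100 ∈ [11/48, 19/48) → index 4
j=4: u_4=47/100 ∈ [19/48, 7/12) → index 5
j=5: u_5=57/100 ∈ [19/48, 7/12) → index 5
j=6: u_6=67/100 ∈ [5/8, 19/24) → index 7
j=7: u_7=77/100 ∈ [5/8, 19/24) → index 7
j=8: u_8=87/100 ∈ [5/6, 1) → index 9
j=9: u_9=97/100 ∈ [5/6, 1) → index 9

2 3 4 4 5 5 7 7 9 9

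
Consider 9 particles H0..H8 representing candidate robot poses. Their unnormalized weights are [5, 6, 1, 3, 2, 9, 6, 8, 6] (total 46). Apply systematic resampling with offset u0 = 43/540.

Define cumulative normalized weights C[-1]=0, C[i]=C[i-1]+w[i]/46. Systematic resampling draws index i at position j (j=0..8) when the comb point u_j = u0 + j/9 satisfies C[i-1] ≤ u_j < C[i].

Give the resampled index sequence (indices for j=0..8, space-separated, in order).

C = [5/46, 11/46, 6/23, 15/46, 17/46, 13/23, 16/23, 20/23, 1]
j=0: u_0=43/540 ∈ [0, 5/46) → index 0
j=1: u_1=103/540 ∈ [5/46, 11/46) → index 1
j=2: u_2=163/540 ∈ [6/23, 15/46) → index 3
j=3: u_3=223/540 ∈ [17/46, 13/23) → index 5
j=4: u_4=283/540 ∈ [17/46, 13/23) → index 5
j=5: u_5=343/540 ∈ [13/23, 16/23) → index 6
j=6: u_6=403/540 ∈ [16/23, 20/23) → index 7
j=7: u_7=463/540 ∈ [16/23, 20/23) → index 7
j=8: u_8=523/540 ∈ [20/23, 1) → index 8

0 1 3 5 5 6 7 7 8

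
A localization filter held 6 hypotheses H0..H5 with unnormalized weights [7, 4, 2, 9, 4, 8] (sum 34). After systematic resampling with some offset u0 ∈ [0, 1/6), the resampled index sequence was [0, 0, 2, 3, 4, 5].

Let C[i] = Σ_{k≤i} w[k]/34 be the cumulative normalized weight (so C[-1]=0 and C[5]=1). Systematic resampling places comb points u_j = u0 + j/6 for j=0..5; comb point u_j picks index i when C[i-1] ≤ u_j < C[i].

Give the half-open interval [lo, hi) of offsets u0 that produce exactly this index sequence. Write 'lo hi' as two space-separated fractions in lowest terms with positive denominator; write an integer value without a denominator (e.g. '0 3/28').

C = [7/34, 11/34, 13/34, 11/17, 13/17, 1]
j=0 picked index 0: u0 ∈ [0, 7/34)
j=1 picked index 0: u0 ∈ [-1/6, 2/51)
j=2 picked index 2: u0 ∈ [-1/102, 5/102)
j=3 picked index 3: u0 ∈ [-2/17, 5/34)
j=4 picked index 4: u0 ∈ [-1/51, 5/51)
j=5 picked index 5: u0 ∈ [-7/102, 1/6)
intersection: [0, 2/51)

0 2/51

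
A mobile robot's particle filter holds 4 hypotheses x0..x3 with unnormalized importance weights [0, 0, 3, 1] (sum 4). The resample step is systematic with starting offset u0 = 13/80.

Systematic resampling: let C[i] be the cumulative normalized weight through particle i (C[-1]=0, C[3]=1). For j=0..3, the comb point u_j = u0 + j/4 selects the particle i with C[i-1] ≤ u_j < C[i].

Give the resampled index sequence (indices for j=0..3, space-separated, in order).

C = [0, 0, 3/4, 1]
j=0: u_0=13/80 ∈ [0, 3/4) → index 2
j=1: u_1=33/80 ∈ [0, 3/4) → index 2
j=2: u_2=53/80 ∈ [0, 3/4) → index 2
j=3: u_3=73/80 ∈ [3/4, 1) → index 3

2 2 2 3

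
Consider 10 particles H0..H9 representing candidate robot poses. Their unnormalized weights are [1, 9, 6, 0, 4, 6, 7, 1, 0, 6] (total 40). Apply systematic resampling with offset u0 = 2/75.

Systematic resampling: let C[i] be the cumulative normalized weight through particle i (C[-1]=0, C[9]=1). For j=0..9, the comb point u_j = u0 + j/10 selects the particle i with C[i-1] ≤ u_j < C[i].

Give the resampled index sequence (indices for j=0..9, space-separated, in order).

C = [1/40, 1/4, 2/5, 2/5, 1/2, 13/20, 33/40, 17/20, 17/20, 1]
j=0: u_0=2/75 ∈ [1/40, 1/4) → index 1
j=1: u_1=19/150 ∈ [1/40, 1/4) → index 1
j=2: u_2=17/75 ∈ [1/40, 1/4) → index 1
j=3: u_3=49/150 ∈ [1/4, 2/5) → index 2
j=4: u_4=32/75 ∈ [2/5, 1/2) → index 4
j=5: u_5=79/150 ∈ [1/2, 13/20) → index 5
j=6: u_6=47/75 ∈ [1/2, 13/20) → index 5
j=7: u_7=109/150 ∈ [13/20, 33/40) → index 6
j=8: u_8=62/75 ∈ [33/40, 17/20) → index 7
j=9: u_9=139/150 ∈ [17/20, 1) → index 9

1 1 1 2 4 5 5 6 7 9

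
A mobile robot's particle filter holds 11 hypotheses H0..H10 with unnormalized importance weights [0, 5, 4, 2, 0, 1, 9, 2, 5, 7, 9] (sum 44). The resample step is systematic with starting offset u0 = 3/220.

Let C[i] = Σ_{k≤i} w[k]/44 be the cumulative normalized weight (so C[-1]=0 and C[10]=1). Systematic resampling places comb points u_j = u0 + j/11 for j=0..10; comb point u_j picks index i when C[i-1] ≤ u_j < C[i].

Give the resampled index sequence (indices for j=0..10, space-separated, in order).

C = [0, 5/44, 9/44, 1/4, 1/4, 3/11, 21/44, 23/44, 7/11, 35/44, 1]
j=0: u_0=3/220 ∈ [0, 5/44) → index 1
j=1: u_1=23/220 ∈ [0, 5/44) → index 1
j=2: u_2=43/220 ∈ [5/44, 9/44) → index 2
j=3: u_3=63/220 ∈ [3/11, 21/44) → index 6
j=4: u_4=83/220 ∈ [3/11, 21/44) → index 6
j=5: u_5=103/220 ∈ [3/11, 21/44) → index 6
j=6: u_6=123/220 ∈ [23/44, 7/11) → index 8
j=7: u_7=13/20 ∈ [7/11, 35/44) → index 9
j=8: u_8=163/220 ∈ [7/11, 35/44) → index 9
j=9: u_9=183/220 ∈ [35/44, 1) → index 10
j=10: u_10=203/220 ∈ [35/44, 1) → index 10

1 1 2 6 6 6 8 9 9 10 10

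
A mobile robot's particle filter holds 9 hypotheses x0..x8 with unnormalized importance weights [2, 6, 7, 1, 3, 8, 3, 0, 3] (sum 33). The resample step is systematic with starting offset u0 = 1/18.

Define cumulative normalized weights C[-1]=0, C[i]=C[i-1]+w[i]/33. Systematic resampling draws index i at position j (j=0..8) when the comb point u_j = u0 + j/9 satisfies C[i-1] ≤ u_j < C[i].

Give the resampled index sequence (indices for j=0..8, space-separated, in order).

0 1 2 2 4 5 5 6 8

C = [2/33, 8/33, 5/11, 16/33, 19/33, 9/11, 10/11, 10/11, 1]
j=0: u_0=1/18 ∈ [0, 2/33) → index 0
j=1: u_1=1/6 ∈ [2/33, 8/33) → index 1
j=2: u_2=5/18 ∈ [8/33, 5/11) → index 2
j=3: u_3=7/18 ∈ [8/33, 5/11) → index 2
j=4: u_4=1/2 ∈ [16/33, 19/33) → index 4
j=5: u_5=11/18 ∈ [19/33, 9/11) → index 5
j=6: u_6=13/18 ∈ [19/33, 9/11) → index 5
j=7: u_7=5/6 ∈ [9/11, 10/11) → index 6
j=8: u_8=17/18 ∈ [10/11, 1) → index 8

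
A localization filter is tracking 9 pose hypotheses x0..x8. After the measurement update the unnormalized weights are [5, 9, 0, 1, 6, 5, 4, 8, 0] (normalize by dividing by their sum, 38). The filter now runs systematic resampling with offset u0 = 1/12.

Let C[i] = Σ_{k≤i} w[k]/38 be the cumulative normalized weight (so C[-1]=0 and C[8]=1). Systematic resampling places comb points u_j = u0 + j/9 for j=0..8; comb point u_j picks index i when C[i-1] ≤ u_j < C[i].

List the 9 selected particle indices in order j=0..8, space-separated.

0 1 1 4 4 5 6 7 7

C = [5/38, 7/19, 7/19, 15/38, 21/38, 13/19, 15/19, 1, 1]
j=0: u_0=1/12 ∈ [0, 5/38) → index 0
j=1: u_1=7/36 ∈ [5/38, 7/19) → index 1
j=2: u_2=11/36 ∈ [5/38, 7/19) → index 1
j=3: u_3=5/12 ∈ [15/38, 21/38) → index 4
j=4: u_4=19/36 ∈ [15/38, 21/38) → index 4
j=5: u_5=23/36 ∈ [21/38, 13/19) → index 5
j=6: u_6=3/4 ∈ [13/19, 15/19) → index 6
j=7: u_7=31/36 ∈ [15/19, 1) → index 7
j=8: u_8=35/36 ∈ [15/19, 1) → index 7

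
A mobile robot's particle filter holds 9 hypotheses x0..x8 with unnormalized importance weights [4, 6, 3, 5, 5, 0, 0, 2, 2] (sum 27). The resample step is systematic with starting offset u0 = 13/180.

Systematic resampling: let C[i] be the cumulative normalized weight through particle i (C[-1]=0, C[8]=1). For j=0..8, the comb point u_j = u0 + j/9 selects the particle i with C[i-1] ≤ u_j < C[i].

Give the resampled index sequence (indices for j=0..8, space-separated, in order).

0 1 1 2 3 3 4 4 8

C = [4/27, 10/27, 13/27, 2/3, 23/27, 23/27, 23/27, 25/27, 1]
j=0: u_0=13/180 ∈ [0, 4/27) → index 0
j=1: u_1=11/60 ∈ [4/27, 10/27) → index 1
j=2: u_2=53/180 ∈ [4/27, 10/27) → index 1
j=3: u_3=73/180 ∈ [10/27, 13/27) → index 2
j=4: u_4=31/60 ∈ [13/27, 2/3) → index 3
j=5: u_5=113/180 ∈ [13/27, 2/3) → index 3
j=6: u_6=133/180 ∈ [2/3, 23/27) → index 4
j=7: u_7=17/20 ∈ [2/3, 23/27) → index 4
j=8: u_8=173/180 ∈ [25/27, 1) → index 8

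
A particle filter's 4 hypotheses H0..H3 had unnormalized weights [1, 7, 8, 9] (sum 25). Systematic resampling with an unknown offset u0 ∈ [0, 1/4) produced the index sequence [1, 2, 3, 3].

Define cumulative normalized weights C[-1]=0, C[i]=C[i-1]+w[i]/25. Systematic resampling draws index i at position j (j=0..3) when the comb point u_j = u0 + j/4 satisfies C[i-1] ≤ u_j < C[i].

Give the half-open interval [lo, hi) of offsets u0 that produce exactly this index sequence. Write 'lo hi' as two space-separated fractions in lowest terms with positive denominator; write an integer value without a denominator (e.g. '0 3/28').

7/50 1/4

C = [1/25, 8/25, 16/25, 1]
j=0 picked index 1: u0 ∈ [1/25, 8/25)
j=1 picked index 2: u0 ∈ [7/100, 39/100)
j=2 picked index 3: u0 ∈ [7/50, 1/2)
j=3 picked index 3: u0 ∈ [-11/100, 1/4)
intersection: [7/50, 1/4)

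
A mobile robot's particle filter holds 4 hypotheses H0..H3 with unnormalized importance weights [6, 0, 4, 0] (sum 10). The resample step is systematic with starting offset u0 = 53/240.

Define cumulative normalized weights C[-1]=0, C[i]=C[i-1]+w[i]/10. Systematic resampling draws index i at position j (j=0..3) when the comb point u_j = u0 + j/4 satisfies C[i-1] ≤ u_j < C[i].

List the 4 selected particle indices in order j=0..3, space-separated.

C = [3/5, 3/5, 1, 1]
j=0: u_0=53/240 ∈ [0, 3/5) → index 0
j=1: u_1=113/240 ∈ [0, 3/5) → index 0
j=2: u_2=173/240 ∈ [3/5, 1) → index 2
j=3: u_3=233/240 ∈ [3/5, 1) → index 2

0 0 2 2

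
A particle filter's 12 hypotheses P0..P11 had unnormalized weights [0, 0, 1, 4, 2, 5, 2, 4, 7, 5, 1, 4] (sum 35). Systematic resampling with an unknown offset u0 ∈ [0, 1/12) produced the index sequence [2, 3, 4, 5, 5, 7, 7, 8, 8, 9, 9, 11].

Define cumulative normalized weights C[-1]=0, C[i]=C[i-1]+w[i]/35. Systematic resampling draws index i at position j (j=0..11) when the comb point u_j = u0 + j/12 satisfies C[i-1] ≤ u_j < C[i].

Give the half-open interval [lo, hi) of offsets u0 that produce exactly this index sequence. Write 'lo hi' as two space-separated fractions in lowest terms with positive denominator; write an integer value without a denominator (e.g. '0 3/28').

0 1/105

C = [0, 0, 1/35, 1/7, 1/5, 12/35, 2/5, 18/35, 5/7, 6/7, 31/35, 1]
j=0 picked index 2: u0 ∈ [0, 1/35)
j=1 picked index 3: u0 ∈ [-23/420, 5/84)
j=2 picked index 4: u0 ∈ [-1/42, 1/30)
j=3 picked index 5: u0 ∈ [-1/20, 13/140)
j=4 picked index 5: u0 ∈ [-2/15, 1/105)
j=5 picked index 7: u0 ∈ [-1/60, 41/420)
j=6 picked index 7: u0 ∈ [-1/10, 1/70)
j=7 picked index 8: u0 ∈ [-29/420, 11/84)
j=8 picked index 8: u0 ∈ [-16/105, 1/21)
j=9 picked index 9: u0 ∈ [-1/28, 3/28)
j=10 picked index 9: u0 ∈ [-5/42, 1/42)
j=11 picked index 11: u0 ∈ [-13/420, 1/12)
intersection: [0, 1/105)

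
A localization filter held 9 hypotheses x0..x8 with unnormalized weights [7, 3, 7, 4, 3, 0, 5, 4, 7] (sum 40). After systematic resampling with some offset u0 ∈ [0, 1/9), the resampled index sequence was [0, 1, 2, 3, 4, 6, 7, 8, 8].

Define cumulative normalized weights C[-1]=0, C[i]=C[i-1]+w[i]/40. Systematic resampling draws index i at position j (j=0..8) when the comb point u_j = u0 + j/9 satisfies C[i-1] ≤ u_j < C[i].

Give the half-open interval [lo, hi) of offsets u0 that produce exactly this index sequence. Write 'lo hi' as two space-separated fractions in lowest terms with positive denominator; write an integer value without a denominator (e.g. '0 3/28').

11/120 1/9

C = [7/40, 1/4, 17/40, 21/40, 3/5, 3/5, 29/40, 33/40, 1]
j=0 picked index 0: u0 ∈ [0, 7/40)
j=1 picked index 1: u0 ∈ [23/360, 5/36)
j=2 picked index 2: u0 ∈ [1/36, 73/360)
j=3 picked index 3: u0 ∈ [11/120, 23/120)
j=4 picked index 4: u0 ∈ [29/360, 7/45)
j=5 picked index 6: u0 ∈ [2/45, 61/360)
j=6 picked index 7: u0 ∈ [7/120, 19/120)
j=7 picked index 8: u0 ∈ [17/360, 2/9)
j=8 picked index 8: u0 ∈ [-23/360, 1/9)
intersection: [11/120, 1/9)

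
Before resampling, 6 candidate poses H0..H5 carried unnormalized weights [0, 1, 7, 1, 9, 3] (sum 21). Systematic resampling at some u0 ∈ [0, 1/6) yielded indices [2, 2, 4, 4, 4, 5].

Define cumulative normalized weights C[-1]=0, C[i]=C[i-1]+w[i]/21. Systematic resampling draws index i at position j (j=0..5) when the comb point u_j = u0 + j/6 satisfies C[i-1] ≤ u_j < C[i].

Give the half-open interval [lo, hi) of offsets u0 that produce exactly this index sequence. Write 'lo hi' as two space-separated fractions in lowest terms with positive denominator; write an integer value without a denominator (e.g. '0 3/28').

C = [0, 1/21, 8/21, 3/7, 6/7, 1]
j=0 picked index 2: u0 ∈ [1/21, 8/21)
j=1 picked index 2: u0 ∈ [-5/42, 3/14)
j=2 picked index 4: u0 ∈ [2/21, 11/21)
j=3 picked index 4: u0 ∈ [-1/14, 5/14)
j=4 picked index 4: u0 ∈ [-5/21, 4/21)
j=5 picked index 5: u0 ∈ [1/42, 1/6)
intersection: [2/21, 1/6)

2/21 1/6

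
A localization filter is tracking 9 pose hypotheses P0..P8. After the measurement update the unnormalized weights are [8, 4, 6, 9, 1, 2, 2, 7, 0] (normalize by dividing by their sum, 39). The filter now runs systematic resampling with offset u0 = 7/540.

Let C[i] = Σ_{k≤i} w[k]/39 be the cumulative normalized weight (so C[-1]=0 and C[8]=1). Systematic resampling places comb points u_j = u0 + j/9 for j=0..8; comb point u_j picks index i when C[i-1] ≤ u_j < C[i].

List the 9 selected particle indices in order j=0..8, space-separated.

0 0 1 2 2 3 3 6 7

C = [8/39, 4/13, 6/13, 9/13, 28/39, 10/13, 32/39, 1, 1]
j=0: u_0=7/540 ∈ [0, 8/39) → index 0
j=1: u_1=67/540 ∈ [0, 8/39) → index 0
j=2: u_2=127/540 ∈ [8/39, 4/13) → index 1
j=3: u_3=187/540 ∈ [4/13, 6/13) → index 2
j=4: u_4=247/540 ∈ [4/13, 6/13) → index 2
j=5: u_5=307/540 ∈ [6/13, 9/13) → index 3
j=6: u_6=367/540 ∈ [6/13, 9/13) → index 3
j=7: u_7=427/540 ∈ [10/13, 32/39) → index 6
j=8: u_8=487/540 ∈ [32/39, 1) → index 7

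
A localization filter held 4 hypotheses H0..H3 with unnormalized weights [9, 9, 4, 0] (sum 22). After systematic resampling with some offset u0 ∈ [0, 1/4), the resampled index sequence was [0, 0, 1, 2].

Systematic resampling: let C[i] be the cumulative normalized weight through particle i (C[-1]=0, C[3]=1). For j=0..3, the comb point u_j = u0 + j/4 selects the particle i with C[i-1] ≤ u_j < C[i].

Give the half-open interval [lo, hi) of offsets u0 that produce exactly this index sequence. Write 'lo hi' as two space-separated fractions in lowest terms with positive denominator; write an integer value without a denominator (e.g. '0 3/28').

3/44 7/44

C = [9/22, 9/11, 1, 1]
j=0 picked index 0: u0 ∈ [0, 9/22)
j=1 picked index 0: u0 ∈ [-1/4, 7/44)
j=2 picked index 1: u0 ∈ [-1/11, 7/22)
j=3 picked index 2: u0 ∈ [3/44, 1/4)
intersection: [3/44, 7/44)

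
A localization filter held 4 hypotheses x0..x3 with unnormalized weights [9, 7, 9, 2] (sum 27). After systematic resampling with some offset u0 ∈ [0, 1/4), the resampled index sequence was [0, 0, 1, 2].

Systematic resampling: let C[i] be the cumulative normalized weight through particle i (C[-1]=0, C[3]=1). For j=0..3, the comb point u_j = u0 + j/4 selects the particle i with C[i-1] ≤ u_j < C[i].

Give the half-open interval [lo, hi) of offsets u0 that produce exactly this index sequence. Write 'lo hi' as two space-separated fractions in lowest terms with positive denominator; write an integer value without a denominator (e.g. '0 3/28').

C = [1/3, 16/27, 25/27, 1]
j=0 picked index 0: u0 ∈ [0, 1/3)
j=1 picked index 0: u0 ∈ [-1/4, 1/12)
j=2 picked index 1: u0 ∈ [-1/6, 5/54)
j=3 picked index 2: u0 ∈ [-17/108, 19/108)
intersection: [0, 1/12)

0 1/12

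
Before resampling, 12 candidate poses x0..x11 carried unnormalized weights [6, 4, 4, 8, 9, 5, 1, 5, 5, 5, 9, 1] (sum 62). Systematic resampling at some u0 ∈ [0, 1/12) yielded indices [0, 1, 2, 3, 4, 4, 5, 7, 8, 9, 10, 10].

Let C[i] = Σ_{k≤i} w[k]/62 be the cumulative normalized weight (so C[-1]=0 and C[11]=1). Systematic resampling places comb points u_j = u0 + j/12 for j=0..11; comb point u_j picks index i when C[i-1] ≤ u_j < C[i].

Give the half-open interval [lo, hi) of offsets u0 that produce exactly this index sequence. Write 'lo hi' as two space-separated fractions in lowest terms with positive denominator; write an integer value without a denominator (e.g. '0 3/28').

2/93 11/186

C = [3/31, 5/31, 7/31, 11/31, 1/2, 18/31, 37/62, 21/31, 47/62, 26/31, 61/62, 1]
j=0 picked index 0: u0 ∈ [0, 3/31)
j=1 picked index 1: u0 ∈ [5/372, 29/372)
j=2 picked index 2: u0 ∈ [-1/186, 11/186)
j=3 picked index 3: u0 ∈ [-3/124, 13/124)
j=4 picked index 4: u0 ∈ [2/93, 1/6)
j=5 picked index 4: u0 ∈ [-23/372, 1/12)
j=6 picked index 5: u0 ∈ [0, 5/62)
j=7 picked index 7: u0 ∈ [5/372, 35/372)
j=8 picked index 8: u0 ∈ [1/93, 17/186)
j=9 picked index 9: u0 ∈ [1/124, 11/124)
j=10 picked index 10: u0 ∈ [1/186, 14/93)
j=11 picked index 10: u0 ∈ [-29/372, 25/372)
intersection: [2/93, 11/186)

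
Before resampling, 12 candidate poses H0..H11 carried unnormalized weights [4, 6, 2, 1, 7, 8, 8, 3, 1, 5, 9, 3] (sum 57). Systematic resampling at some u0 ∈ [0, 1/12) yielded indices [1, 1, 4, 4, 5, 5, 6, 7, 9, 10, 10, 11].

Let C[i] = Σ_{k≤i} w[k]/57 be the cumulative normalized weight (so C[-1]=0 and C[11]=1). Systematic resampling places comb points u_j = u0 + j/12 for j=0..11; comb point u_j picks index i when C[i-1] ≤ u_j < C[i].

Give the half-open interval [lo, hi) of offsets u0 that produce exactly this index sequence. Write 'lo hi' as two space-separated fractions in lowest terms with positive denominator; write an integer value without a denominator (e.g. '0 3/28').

4/57 17/228

C = [4/57, 10/57, 4/19, 13/57, 20/57, 28/57, 12/19, 13/19, 40/57, 15/19, 18/19, 1]
j=0 picked index 1: u0 ∈ [4/57, 10/57)
j=1 picked index 1: u0 ∈ [-1/76, 7/76)
j=2 picked index 4: u0 ∈ [7/114, 7/38)
j=3 picked index 4: u0 ∈ [-5/228, 23/228)
j=4 picked index 5: u0 ∈ [1/57, 3/19)
j=5 picked index 5: u0 ∈ [-5/76, 17/228)
j=6 picked index 6: u0 ∈ [-1/114, 5/38)
j=7 picked index 7: u0 ∈ [11/228, 23/228)
j=8 picked index 9: u0 ∈ [2/57, 7/57)
j=9 picked index 10: u0 ∈ [3/76, 15/76)
j=10 picked index 10: u0 ∈ [-5/114, 13/114)
j=11 picked index 11: u0 ∈ [7/228, 1/12)
intersection: [4/57, 17/228)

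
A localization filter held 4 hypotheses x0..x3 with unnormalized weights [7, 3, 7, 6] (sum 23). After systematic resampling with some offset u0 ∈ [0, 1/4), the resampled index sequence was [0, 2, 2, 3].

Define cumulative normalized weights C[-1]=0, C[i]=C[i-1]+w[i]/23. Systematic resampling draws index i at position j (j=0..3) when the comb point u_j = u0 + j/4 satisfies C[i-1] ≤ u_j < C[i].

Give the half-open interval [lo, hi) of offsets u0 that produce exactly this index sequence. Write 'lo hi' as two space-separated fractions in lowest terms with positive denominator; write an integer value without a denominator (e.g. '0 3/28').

17/92 11/46

C = [7/23, 10/23, 17/23, 1]
j=0 picked index 0: u0 ∈ [0, 7/23)
j=1 picked index 2: u0 ∈ [17/92, 45/92)
j=2 picked index 2: u0 ∈ [-3/46, 11/46)
j=3 picked index 3: u0 ∈ [-1/92, 1/4)
intersection: [17/92, 11/46)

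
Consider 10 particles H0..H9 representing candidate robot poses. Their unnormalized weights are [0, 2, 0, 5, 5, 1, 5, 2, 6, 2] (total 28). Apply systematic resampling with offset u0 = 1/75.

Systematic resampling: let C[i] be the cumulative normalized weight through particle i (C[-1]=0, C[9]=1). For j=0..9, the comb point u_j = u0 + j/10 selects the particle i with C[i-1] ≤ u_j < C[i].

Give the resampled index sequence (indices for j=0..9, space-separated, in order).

C = [0, 1/14, 1/14, 1/4, 3/7, 13/28, 9/14, 5/7, 13/14, 1]
j=0: u_0=1/75 ∈ [0, 1/14) → index 1
j=1: u_1=17/150 ∈ [1/14, 1/4) → index 3
j=2: u_2=16/75 ∈ [1/14, 1/4) → index 3
j=3: u_3=47/150 ∈ [1/4, 3/7) → index 4
j=4: u_4=31/75 ∈ [1/4, 3/7) → index 4
j=5: u_5=77/150 ∈ [13/28, 9/14) → index 6
j=6: u_6=46/75 ∈ [13/28, 9/14) → index 6
j=7: u_7=107/150 ∈ [9/14, 5/7) → index 7
j=8: u_8=61/75 ∈ [5/7, 13/14) → index 8
j=9: u_9=137/150 ∈ [5/7, 13/14) → index 8

1 3 3 4 4 6 6 7 8 8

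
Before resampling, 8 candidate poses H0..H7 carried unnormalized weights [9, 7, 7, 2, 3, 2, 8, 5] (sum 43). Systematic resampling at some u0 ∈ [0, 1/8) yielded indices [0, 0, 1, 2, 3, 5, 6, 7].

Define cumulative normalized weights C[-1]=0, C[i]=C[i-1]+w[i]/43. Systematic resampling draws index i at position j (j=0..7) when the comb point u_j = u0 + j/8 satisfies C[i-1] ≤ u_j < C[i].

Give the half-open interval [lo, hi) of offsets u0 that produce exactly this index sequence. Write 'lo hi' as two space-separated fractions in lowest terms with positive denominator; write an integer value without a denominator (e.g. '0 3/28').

3/86 25/344

C = [9/43, 16/43, 23/43, 25/43, 28/43, 30/43, 38/43, 1]
j=0 picked index 0: u0 ∈ [0, 9/43)
j=1 picked index 0: u0 ∈ [-1/8, 29/344)
j=2 picked index 1: u0 ∈ [-7/172, 21/172)
j=3 picked index 2: u0 ∈ [-1/344, 55/344)
j=4 picked index 3: u0 ∈ [3/86, 7/86)
j=5 picked index 5: u0 ∈ [9/344, 25/344)
j=6 picked index 6: u0 ∈ [-9/172, 23/172)
j=7 picked index 7: u0 ∈ [3/344, 1/8)
intersection: [3/86, 25/344)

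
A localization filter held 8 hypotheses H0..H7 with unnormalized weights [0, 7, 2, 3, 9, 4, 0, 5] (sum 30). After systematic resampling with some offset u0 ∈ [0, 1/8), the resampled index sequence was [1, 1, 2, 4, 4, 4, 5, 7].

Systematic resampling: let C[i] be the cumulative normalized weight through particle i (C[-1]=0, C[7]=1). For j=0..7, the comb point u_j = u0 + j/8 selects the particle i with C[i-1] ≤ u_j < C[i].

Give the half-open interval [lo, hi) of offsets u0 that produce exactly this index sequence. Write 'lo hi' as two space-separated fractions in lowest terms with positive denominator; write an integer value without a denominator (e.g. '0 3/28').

C = [0, 7/30, 3/10, 2/5, 7/10, 5/6, 5/6, 1]
j=0 picked index 1: u0 ∈ [0, 7/30)
j=1 picked index 1: u0 ∈ [-1/8, 13/120)
j=2 picked index 2: u0 ∈ [-1/60, 1/20)
j=3 picked index 4: u0 ∈ [1/40, 13/40)
j=4 picked index 4: u0 ∈ [-1/10, 1/5)
j=5 picked index 4: u0 ∈ [-9/40, 3/40)
j=6 picked index 5: u0 ∈ [-1/20, 1/12)
j=7 picked index 7: u0 ∈ [-1/24, 1/8)
intersection: [1/40, 1/20)

1/40 1/20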